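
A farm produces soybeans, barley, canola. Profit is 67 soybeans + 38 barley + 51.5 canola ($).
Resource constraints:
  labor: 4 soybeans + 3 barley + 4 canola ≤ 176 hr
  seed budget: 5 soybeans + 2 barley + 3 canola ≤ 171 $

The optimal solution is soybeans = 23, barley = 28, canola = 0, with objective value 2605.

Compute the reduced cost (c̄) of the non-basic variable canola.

At the optimum: labor uses 176 of 176 (binding); seed budget uses 171 of 171 (binding).
Dual feasibility on the basic columns requires 4·y_labor + 5·y_seed budget = 67, 3·y_labor + 2·y_seed budget = 38.
This yields shadow prices y_labor = 8, y_seed budget = 7.
Reduced cost of canola: c₃ − yᵀa₃ = 51.5 − (8·4 + 7·3) = 51.5 − 53 = -1.5.

-1.5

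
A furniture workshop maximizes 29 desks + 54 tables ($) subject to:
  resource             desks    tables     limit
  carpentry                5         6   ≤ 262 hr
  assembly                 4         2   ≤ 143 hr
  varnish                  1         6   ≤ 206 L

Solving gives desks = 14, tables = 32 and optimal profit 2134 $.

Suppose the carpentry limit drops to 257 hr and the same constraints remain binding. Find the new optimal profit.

2109

Check each constraint at x*: carpentry 262/262 (tight); assembly 120/143 (slack 23); varnish 206/206 (tight).
Slack constraints have shadow price 0 (complementary slackness).
From A_Bᵀ y = c: 5·y_carpentry + 1·y_varnish = 29; 6·y_carpentry + 6·y_varnish = 54.
This yields shadow prices y_carpentry = 5, y_varnish = 4.
Δz = y_carpentry·Δb = 5 × (-5) = -25, so new z* = 2134 − 25 = 2109.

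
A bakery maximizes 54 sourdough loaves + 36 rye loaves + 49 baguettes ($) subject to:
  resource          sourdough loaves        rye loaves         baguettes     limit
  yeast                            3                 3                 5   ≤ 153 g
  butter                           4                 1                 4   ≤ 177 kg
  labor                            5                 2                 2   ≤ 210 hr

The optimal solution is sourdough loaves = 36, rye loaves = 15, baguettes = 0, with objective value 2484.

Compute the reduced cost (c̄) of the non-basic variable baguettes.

-3

Binding: yeast and labor. Non-binding: butter (18 unused).
By complementary slackness, y = 0 for the non-binding constraint.
The binding rows give the dual system: 3·y_yeast + 5·y_labor = 54 and 3·y_yeast + 2·y_labor = 36.
Solving: y_yeast = 8, y_labor = 6.
Reduced cost of baguettes: c₃ − yᵀa₃ = 49 − (8·5 + 6·2) = 49 − 52 = -3.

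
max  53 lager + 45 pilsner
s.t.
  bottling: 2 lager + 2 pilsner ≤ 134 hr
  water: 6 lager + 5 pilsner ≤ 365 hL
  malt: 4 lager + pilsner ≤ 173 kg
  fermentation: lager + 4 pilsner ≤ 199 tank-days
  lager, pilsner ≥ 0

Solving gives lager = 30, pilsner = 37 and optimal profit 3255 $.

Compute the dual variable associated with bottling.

Check each constraint at x*: bottling 134/134 (tight); water 365/365 (tight); malt 157/173 (slack 16); fermentation 178/199 (slack 21).
Slack constraints have shadow price 0 (complementary slackness).
Dual feasibility on the basic columns requires 2·y_bottling + 6·y_water = 53, 2·y_bottling + 5·y_water = 45.
This yields shadow prices y_bottling = 2.5, y_water = 8.
Shadow price of bottling = 2.5.

2.5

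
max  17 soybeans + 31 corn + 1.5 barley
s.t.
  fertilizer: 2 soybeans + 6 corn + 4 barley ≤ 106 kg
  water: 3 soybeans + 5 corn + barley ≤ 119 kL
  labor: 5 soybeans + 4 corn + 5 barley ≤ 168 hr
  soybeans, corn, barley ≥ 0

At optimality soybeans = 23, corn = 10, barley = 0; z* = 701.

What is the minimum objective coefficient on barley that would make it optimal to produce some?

9

At the optimum: fertilizer uses 106 of 106 (binding); water uses 119 of 119 (binding); labor uses 155 of 168 (slack = 13).
Slack constraints have shadow price 0 (complementary slackness).
Dual feasibility on the basic columns requires 2·y_fertilizer + 3·y_water = 17, 6·y_fertilizer + 5·y_water = 31.
Solving: y_fertilizer = 1, y_water = 5.
barley enters the basis when its profit ≥ yᵀa₃ = 1·4 + 5·1 = 9.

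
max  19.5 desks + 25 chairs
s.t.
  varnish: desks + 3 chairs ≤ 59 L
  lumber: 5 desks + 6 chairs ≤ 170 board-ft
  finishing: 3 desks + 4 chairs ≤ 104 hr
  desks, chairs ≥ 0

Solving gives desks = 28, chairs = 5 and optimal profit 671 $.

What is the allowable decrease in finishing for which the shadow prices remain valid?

Binding constraints: lumber, finishing. The basis is B = [[5,6],[3,4]] with det 2.
Per unit decrease in finishing, x* moves by d = (3, -2.5).
The basis stays optimal until chairs reaches 0; allowable decrease = 2 hr.

2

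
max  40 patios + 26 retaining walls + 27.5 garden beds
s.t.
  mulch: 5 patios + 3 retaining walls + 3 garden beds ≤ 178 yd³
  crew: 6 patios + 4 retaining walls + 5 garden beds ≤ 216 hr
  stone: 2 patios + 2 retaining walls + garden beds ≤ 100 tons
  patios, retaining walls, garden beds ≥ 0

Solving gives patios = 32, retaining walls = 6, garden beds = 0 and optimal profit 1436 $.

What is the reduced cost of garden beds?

Check each constraint at x*: mulch 178/178 (tight); crew 216/216 (tight); stone 76/100 (slack 24).
By complementary slackness, y = 0 for the non-binding constraint.
Dual feasibility on the basic columns requires 5·y_mulch + 6·y_crew = 40, 3·y_mulch + 4·y_crew = 26.
This yields shadow prices y_mulch = 2, y_crew = 5.
Reduced cost of garden beds: c₃ − yᵀa₃ = 27.5 − (2·3 + 5·5) = 27.5 − 31 = -3.5.

-3.5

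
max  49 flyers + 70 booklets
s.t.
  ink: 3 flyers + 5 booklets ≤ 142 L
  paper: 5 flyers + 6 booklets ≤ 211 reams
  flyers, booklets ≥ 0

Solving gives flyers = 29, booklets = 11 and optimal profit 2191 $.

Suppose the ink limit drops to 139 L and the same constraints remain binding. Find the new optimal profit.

2167

Both ink and paper are binding at x*.
From A_Bᵀ y = c: 3·y_ink + 5·y_paper = 49; 5·y_ink + 6·y_paper = 70.
Solving: y_ink = 8, y_paper = 5.
Δz = y_ink·Δb = 8 × (-3) = -24, so new z* = 2191 − 24 = 2167.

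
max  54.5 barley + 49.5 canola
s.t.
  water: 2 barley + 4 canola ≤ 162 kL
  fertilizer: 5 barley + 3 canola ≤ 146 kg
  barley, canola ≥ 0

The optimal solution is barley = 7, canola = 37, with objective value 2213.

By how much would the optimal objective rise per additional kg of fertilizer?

Check each constraint at x*: water 162/162 (tight); fertilizer 146/146 (tight).
The binding rows give the dual system: 2·y_water + 5·y_fertilizer = 54.5 and 4·y_water + 3·y_fertilizer = 49.5.
Solving: y_water = 6, y_fertilizer = 8.5.
Shadow price of fertilizer = 8.5.

8.5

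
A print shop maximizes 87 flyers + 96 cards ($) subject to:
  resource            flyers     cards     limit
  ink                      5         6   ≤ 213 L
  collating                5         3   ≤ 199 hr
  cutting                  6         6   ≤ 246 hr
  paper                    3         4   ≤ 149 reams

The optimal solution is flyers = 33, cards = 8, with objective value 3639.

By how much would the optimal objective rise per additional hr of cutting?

Binding: ink and cutting. Non-binding: collating (10 unused), paper (18 unused).
Slack constraints have shadow price 0 (complementary slackness).
The binding rows give the dual system: 5·y_ink + 6·y_cutting = 87 and 6·y_ink + 6·y_cutting = 96.
This yields shadow prices y_ink = 9, y_cutting = 7.
Shadow price of cutting = 7.

7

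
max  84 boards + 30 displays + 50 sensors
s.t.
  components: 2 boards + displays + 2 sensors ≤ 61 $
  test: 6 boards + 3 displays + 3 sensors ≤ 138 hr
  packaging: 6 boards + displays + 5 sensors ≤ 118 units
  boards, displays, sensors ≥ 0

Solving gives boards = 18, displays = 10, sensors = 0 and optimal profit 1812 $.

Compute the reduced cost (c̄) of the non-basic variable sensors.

At the optimum: components uses 46 of 61 (slack = 15); test uses 138 of 138 (binding); packaging uses 118 of 118 (binding).
Slack constraints have shadow price 0 (complementary slackness).
The binding rows give the dual system: 6·y_test + 6·y_packaging = 84 and 3·y_test + 1·y_packaging = 30.
This yields shadow prices y_test = 8, y_packaging = 6.
Reduced cost of sensors: c₃ − yᵀa₃ = 50 − (8·3 + 6·5) = 50 − 54 = -4.

-4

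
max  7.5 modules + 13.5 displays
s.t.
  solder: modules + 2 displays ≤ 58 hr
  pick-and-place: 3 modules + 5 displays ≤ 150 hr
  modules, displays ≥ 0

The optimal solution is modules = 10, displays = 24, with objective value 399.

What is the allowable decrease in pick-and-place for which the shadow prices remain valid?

5

Binding constraints: solder, pick-and-place. The basis is B = [[1,2],[3,5]] with det -1.
Per unit decrease in pick-and-place, x* moves by d = (-2, 1).
The basis stays optimal until modules reaches 0; allowable decrease = 5 hr.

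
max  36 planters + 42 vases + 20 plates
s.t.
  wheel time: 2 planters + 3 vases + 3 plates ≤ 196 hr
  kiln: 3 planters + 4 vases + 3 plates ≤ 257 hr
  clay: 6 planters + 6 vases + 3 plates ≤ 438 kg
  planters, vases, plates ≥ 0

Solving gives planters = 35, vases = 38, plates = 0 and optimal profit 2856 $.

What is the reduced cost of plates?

-7

Check each constraint at x*: wheel time 184/196 (slack 12); kiln 257/257 (tight); clay 438/438 (tight).
By complementary slackness, y = 0 for the non-binding constraint.
The binding rows give the dual system: 3·y_kiln + 6·y_clay = 36 and 4·y_kiln + 6·y_clay = 42.
→ y_kiln = 6 and y_clay = 3.
Reduced cost of plates: c₃ − yᵀa₃ = 20 − (6·3 + 3·3) = 20 − 27 = -7.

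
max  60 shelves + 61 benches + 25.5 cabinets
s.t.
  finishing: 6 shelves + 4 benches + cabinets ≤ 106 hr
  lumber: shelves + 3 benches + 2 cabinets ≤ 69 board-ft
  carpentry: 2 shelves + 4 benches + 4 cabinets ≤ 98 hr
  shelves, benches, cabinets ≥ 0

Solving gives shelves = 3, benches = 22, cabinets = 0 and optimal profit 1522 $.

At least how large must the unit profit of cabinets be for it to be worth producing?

At the optimum: finishing uses 106 of 106 (binding); lumber uses 69 of 69 (binding); carpentry uses 94 of 98 (slack = 4).
By complementary slackness, y = 0 for the non-binding constraint.
The binding rows give the dual system: 6·y_finishing + 1·y_lumber = 60 and 4·y_finishing + 3·y_lumber = 61.
Solving: y_finishing = 8.5, y_lumber = 9.
cabinets enters the basis when its profit ≥ yᵀa₃ = 8.5·1 + 9·2 = 26.5.

26.5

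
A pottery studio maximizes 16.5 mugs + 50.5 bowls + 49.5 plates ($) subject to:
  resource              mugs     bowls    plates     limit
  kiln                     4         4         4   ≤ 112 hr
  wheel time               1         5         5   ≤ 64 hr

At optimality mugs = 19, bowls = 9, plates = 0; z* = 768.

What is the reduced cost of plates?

At the optimum: kiln uses 112 of 112 (binding); wheel time uses 64 of 64 (binding).
From A_Bᵀ y = c: 4·y_kiln + 1·y_wheel time = 16.5; 4·y_kiln + 5·y_wheel time = 50.5.
→ y_kiln = 2 and y_wheel time = 8.5.
Reduced cost of plates: c₃ − yᵀa₃ = 49.5 − (2·4 + 8.5·5) = 49.5 − 50.5 = -1.

-1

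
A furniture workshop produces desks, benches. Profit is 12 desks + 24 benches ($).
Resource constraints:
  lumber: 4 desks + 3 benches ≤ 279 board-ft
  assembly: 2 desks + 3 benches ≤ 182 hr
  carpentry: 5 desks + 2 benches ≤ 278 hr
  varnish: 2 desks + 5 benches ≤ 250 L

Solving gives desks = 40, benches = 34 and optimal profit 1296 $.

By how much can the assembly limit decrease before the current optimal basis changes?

32

Binding constraints: assembly, varnish. The basis is B = [[2,3],[2,5]] with det 4.
Per unit decrease in assembly, x* moves by d = (-1.25, 0.5).
The basis stays optimal until desks reaches 0; allowable decrease = 32 hr.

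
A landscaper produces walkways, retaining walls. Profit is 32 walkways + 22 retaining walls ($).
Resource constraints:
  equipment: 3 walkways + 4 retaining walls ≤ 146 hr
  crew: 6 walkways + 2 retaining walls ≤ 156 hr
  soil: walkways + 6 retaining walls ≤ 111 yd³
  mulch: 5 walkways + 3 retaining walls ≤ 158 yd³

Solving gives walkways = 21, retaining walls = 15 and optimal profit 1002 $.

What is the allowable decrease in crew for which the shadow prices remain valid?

119

Binding constraints: crew, soil. The basis is B = [[6,2],[1,6]] with det 34.
Per unit decrease in crew, x* moves by d = (-0.1765, 0.0294).
The basis stays optimal until walkways reaches 0; allowable decrease = 119 hr.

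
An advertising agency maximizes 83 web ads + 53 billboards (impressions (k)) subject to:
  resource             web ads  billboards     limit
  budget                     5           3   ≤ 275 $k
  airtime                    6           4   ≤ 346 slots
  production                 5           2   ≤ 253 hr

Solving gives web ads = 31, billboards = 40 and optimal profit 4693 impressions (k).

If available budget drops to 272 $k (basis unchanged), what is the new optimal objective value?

Binding: budget and airtime. Non-binding: production (18 unused).
By complementary slackness, y = 0 for the non-binding constraint.
From A_Bᵀ y = c: 5·y_budget + 6·y_airtime = 83; 3·y_budget + 4·y_airtime = 53.
→ y_budget = 7 and y_airtime = 8.
Δz = y_budget·Δb = 7 × (-3) = -21, so new z* = 4693 − 21 = 4672.

4672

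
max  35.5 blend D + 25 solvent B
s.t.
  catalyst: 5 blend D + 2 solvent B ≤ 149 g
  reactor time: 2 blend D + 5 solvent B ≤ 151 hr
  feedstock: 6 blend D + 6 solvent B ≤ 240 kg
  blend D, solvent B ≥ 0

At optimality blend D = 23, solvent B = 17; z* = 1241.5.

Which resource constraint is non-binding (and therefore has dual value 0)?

catalyst: 149/149 (binding)
reactor time: 131/151 (slack 20)
feedstock: 240/240 (binding)
By complementary slackness, a constraint with positive slack has shadow price 0 → reactor time.

reactor time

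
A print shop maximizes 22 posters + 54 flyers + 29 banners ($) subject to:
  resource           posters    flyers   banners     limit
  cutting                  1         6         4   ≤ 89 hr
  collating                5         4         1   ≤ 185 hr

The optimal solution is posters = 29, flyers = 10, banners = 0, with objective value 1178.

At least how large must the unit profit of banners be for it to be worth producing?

Check each constraint at x*: cutting 89/89 (tight); collating 185/185 (tight).
Dual feasibility on the basic columns requires 1·y_cutting + 5·y_collating = 22, 6·y_cutting + 4·y_collating = 54.
Solving: y_cutting = 7, y_collating = 3.
banners enters the basis when its profit ≥ yᵀa₃ = 7·4 + 3·1 = 31.

31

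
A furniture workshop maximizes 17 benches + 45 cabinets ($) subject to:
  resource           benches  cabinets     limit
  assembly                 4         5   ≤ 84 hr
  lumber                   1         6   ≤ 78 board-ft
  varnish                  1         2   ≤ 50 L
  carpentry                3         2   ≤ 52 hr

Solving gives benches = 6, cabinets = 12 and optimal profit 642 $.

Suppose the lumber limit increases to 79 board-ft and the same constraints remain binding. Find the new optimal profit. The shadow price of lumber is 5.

647

Δb = 1, so new z* = 642 + (5)·(1) = 642 + 5 = 647.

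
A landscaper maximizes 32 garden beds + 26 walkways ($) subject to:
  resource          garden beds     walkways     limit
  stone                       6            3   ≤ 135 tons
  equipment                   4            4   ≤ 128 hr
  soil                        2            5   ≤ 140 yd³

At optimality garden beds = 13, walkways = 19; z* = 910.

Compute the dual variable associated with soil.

Check each constraint at x*: stone 135/135 (tight); equipment 128/128 (tight); soil 121/140 (slack 19).
By complementary slackness, y = 0 for the non-binding constraint.
The binding rows give the dual system: 6·y_stone + 4·y_equipment = 32 and 3·y_stone + 4·y_equipment = 26.
This yields shadow prices y_stone = 2, y_equipment = 5.
Shadow price of soil = 0.

0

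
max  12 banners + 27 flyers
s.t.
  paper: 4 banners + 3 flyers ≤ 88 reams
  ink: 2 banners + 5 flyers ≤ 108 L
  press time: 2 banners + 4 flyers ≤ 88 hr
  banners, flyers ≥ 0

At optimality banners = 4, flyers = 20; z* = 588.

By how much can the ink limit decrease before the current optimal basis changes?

Binding constraints: ink, press time. The basis is B = [[2,5],[2,4]] with det -2.
Per unit decrease in ink, x* moves by d = (2, -1).
The basis stays optimal until paper becomes binding; allowable decrease = 2.4 L.

2.4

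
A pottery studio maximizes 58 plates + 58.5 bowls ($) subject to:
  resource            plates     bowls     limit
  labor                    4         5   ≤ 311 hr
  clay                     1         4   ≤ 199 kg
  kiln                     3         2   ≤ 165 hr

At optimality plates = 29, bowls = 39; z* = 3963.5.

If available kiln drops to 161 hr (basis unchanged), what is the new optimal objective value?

3931.5

At the optimum: labor uses 311 of 311 (binding); clay uses 185 of 199 (slack = 14); kiln uses 165 of 165 (binding).
Since clay is not tight, its dual is 0.
From A_Bᵀ y = c: 4·y_labor + 3·y_kiln = 58; 5·y_labor + 2·y_kiln = 58.5.
→ y_labor = 8.5 and y_kiln = 8.
Δz = y_kiln·Δb = 8 × (-4) = -32, so new z* = 3963.5 − 32 = 3931.5.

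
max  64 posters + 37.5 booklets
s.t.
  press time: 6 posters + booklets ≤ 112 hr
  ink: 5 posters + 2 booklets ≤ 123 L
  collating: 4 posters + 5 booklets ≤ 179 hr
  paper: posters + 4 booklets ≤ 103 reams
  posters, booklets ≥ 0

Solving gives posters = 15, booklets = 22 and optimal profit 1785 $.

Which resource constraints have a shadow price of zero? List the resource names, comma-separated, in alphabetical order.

collating, ink

press time: 112/112 (binding)
ink: 119/123 (slack 4)
collating: 170/179 (slack 9)
paper: 103/103 (binding)
By complementary slackness, a constraint with positive slack has shadow price 0 → collating, ink.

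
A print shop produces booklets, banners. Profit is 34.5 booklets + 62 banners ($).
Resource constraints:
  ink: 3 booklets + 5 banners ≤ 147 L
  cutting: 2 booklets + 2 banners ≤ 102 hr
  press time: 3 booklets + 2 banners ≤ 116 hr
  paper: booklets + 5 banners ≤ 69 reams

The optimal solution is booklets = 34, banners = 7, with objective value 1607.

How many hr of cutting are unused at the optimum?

cutting used = 2·34 + 2·7 = 82; slack = 102 − 82 = 20.

20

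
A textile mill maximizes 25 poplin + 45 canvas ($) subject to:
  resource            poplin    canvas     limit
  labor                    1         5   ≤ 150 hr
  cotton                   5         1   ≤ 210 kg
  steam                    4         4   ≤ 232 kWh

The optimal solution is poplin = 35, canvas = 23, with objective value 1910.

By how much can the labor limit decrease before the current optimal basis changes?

Binding constraints: labor, steam. The basis is B = [[1,5],[4,4]] with det -16.
Per unit decrease in labor, x* moves by d = (0.25, -0.25).
The basis stays optimal until cotton becomes binding; allowable decrease = 12 hr.

12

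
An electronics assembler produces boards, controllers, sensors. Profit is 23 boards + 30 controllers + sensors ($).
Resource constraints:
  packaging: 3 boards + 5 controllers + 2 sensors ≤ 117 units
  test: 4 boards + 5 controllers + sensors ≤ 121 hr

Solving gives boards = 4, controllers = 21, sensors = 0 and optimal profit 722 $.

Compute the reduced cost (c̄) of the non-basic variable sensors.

Both packaging and test are binding at x*.
The binding rows give the dual system: 3·y_packaging + 4·y_test = 23 and 5·y_packaging + 5·y_test = 30.
This yields shadow prices y_packaging = 1, y_test = 5.
Reduced cost of sensors: c₃ − yᵀa₃ = 1 − (1·2 + 5·1) = 1 − 7 = -6.

-6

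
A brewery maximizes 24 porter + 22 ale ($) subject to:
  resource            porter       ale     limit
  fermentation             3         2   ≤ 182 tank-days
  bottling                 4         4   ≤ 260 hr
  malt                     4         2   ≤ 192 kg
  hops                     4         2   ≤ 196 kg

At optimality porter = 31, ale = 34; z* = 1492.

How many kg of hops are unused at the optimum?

hops used = 4·31 + 2·34 = 192; slack = 196 − 192 = 4.

4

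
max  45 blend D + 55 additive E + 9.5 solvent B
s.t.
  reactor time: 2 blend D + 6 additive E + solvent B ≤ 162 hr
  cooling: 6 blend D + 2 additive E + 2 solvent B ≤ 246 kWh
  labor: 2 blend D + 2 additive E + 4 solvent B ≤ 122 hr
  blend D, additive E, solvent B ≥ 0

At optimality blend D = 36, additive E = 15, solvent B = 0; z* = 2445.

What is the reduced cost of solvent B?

Binding: reactor time and cooling. Non-binding: labor (20 unused).
Slack constraints have shadow price 0 (complementary slackness).
From A_Bᵀ y = c: 2·y_reactor time + 6·y_cooling = 45; 6·y_reactor time + 2·y_cooling = 55.
Solving: y_reactor time = 7.5, y_cooling = 5.
Reduced cost of solvent B: c₃ − yᵀa₃ = 9.5 − (7.5·1 + 5·2) = 9.5 − 17.5 = -8.

-8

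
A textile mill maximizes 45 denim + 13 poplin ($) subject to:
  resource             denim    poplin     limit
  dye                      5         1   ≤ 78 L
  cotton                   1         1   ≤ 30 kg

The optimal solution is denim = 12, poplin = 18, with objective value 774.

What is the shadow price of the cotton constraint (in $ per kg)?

At the optimum: dye uses 78 of 78 (binding); cotton uses 30 of 30 (binding).
Dual feasibility on the basic columns requires 5·y_dye + 1·y_cotton = 45, 1·y_dye + 1·y_cotton = 13.
→ y_dye = 8 and y_cotton = 5.
Shadow price of cotton = 5.

5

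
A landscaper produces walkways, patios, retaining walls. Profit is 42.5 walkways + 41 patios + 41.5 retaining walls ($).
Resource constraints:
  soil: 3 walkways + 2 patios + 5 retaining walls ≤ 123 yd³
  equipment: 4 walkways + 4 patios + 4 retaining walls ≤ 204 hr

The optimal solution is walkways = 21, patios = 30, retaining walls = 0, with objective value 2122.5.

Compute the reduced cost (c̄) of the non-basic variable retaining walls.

Check each constraint at x*: soil 123/123 (tight); equipment 204/204 (tight).
The binding rows give the dual system: 3·y_soil + 4·y_equipment = 42.5 and 2·y_soil + 4·y_equipment = 41.
→ y_soil = 1.5 and y_equipment = 9.5.
Reduced cost of retaining walls: c₃ − yᵀa₃ = 41.5 − (1.5·5 + 9.5·4) = 41.5 − 45.5 = -4.

-4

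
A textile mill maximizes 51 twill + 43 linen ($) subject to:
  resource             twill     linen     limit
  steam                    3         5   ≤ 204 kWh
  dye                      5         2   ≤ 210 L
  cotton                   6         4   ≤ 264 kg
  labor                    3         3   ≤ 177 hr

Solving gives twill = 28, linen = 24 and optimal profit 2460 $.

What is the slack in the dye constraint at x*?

dye used = 5·28 + 2·24 = 188; slack = 210 − 188 = 22.

22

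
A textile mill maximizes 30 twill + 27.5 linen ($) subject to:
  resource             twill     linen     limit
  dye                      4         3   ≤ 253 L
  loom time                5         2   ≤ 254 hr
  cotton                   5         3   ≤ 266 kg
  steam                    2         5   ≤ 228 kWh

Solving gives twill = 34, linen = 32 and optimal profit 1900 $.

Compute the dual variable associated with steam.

Binding: cotton and steam. Non-binding: dye (21 unused), loom time (20 unused).
Slack constraints have shadow price 0 (complementary slackness).
Dual feasibility on the basic columns requires 5·y_cotton + 2·y_steam = 30, 3·y_cotton + 5·y_steam = 27.5.
Solving: y_cotton = 5, y_steam = 2.5.
Shadow price of steam = 2.5.

2.5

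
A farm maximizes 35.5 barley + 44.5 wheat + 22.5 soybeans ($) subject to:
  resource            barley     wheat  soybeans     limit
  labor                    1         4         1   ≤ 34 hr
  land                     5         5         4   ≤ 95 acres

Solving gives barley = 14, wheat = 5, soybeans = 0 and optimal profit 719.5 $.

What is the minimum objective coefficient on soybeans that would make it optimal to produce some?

Check each constraint at x*: labor 34/34 (tight); land 95/95 (tight).
Dual feasibility on the basic columns requires 1·y_labor + 5·y_land = 35.5, 4·y_labor + 5·y_land = 44.5.
This yields shadow prices y_labor = 3, y_land = 6.5.
soybeans enters the basis when its profit ≥ yᵀa₃ = 3·1 + 6.5·4 = 29.

29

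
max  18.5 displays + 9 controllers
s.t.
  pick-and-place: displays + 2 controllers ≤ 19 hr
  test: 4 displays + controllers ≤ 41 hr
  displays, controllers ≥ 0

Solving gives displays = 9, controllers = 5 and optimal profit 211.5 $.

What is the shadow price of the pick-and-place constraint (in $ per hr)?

2.5

Both pick-and-place and test are binding at x*.
From A_Bᵀ y = c: 1·y_pick-and-place + 4·y_test = 18.5; 2·y_pick-and-place + 1·y_test = 9.
→ y_pick-and-place = 2.5 and y_test = 4.
Shadow price of pick-and-place = 2.5.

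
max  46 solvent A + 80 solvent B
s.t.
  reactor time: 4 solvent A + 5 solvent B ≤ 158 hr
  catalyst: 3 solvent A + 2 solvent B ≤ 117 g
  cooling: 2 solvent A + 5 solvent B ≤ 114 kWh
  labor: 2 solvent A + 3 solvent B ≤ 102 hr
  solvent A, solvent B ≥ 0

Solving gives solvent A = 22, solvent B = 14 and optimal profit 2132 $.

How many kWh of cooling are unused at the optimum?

0

cooling used = 2·22 + 5·14 = 114; slack = 114 − 114 = 0.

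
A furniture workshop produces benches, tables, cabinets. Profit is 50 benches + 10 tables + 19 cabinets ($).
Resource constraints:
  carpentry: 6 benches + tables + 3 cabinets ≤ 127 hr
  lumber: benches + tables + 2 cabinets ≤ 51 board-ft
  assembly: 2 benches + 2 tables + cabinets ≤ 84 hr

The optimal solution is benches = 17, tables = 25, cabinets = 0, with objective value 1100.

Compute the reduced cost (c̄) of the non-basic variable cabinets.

At the optimum: carpentry uses 127 of 127 (binding); lumber uses 42 of 51 (slack = 9); assembly uses 84 of 84 (binding).
Since lumber is not tight, its dual is 0.
The binding rows give the dual system: 6·y_carpentry + 2·y_assembly = 50 and 1·y_carpentry + 2·y_assembly = 10.
→ y_carpentry = 8 and y_assembly = 1.
Reduced cost of cabinets: c₃ − yᵀa₃ = 19 − (8·3 + 1·1) = 19 − 25 = -6.

-6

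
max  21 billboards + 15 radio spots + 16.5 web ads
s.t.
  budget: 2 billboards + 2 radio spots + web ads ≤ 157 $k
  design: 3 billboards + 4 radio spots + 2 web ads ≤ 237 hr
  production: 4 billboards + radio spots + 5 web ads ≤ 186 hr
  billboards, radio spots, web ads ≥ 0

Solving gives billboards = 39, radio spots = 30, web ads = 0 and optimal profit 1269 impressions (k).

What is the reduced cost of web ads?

-4.5

At the optimum: budget uses 138 of 157 (slack = 19); design uses 237 of 237 (binding); production uses 186 of 186 (binding).
Since budget is not tight, its dual is 0.
The binding rows give the dual system: 3·y_design + 4·y_production = 21 and 4·y_design + 1·y_production = 15.
→ y_design = 3 and y_production = 3.
Reduced cost of web ads: c₃ − yᵀa₃ = 16.5 − (3·2 + 3·5) = 16.5 − 21 = -4.5.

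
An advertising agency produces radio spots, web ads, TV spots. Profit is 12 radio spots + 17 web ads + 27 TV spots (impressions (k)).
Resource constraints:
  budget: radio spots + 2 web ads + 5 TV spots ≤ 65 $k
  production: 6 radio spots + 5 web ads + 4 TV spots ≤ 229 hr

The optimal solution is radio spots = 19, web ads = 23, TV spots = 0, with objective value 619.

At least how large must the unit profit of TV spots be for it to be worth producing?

At the optimum: budget uses 65 of 65 (binding); production uses 229 of 229 (binding).
Dual feasibility on the basic columns requires 1·y_budget + 6·y_production = 12, 2·y_budget + 5·y_production = 17.
→ y_budget = 6 and y_production = 1.
TV spots enters the basis when its profit ≥ yᵀa₃ = 6·5 + 1·4 = 34.

34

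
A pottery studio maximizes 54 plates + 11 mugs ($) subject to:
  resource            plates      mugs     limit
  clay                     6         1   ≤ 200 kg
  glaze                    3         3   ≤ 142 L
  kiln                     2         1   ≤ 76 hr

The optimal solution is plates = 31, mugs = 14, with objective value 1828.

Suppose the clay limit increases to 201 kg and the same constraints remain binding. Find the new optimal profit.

Binding: clay and kiln. Non-binding: glaze (7 unused).
Slack constraints have shadow price 0 (complementary slackness).
From A_Bᵀ y = c: 6·y_clay + 2·y_kiln = 54; 1·y_clay + 1·y_kiln = 11.
This yields shadow prices y_clay = 8, y_kiln = 3.
Δz = y_clay·Δb = 8 × (1) = 8, so new z* = 1828 + 8 = 1836.

1836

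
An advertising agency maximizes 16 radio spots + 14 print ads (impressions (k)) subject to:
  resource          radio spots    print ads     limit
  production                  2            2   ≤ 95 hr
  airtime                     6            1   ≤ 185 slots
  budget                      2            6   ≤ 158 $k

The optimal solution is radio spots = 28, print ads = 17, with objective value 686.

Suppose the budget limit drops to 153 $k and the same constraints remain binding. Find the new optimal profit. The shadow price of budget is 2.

Δb = -5, so new z* = 686 + (2)·(-5) = 686 − 10 = 676.

676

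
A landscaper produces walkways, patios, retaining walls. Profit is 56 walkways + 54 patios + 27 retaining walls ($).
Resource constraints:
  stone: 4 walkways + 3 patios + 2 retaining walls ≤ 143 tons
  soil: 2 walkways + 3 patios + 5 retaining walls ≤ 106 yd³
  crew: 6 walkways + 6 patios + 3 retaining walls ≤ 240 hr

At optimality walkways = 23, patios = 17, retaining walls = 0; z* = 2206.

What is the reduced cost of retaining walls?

-1

Binding: stone and crew. Non-binding: soil (9 unused).
Slack constraints have shadow price 0 (complementary slackness).
The binding rows give the dual system: 4·y_stone + 6·y_crew = 56 and 3·y_stone + 6·y_crew = 54.
This yields shadow prices y_stone = 2, y_crew = 8.
Reduced cost of retaining walls: c₃ − yᵀa₃ = 27 − (2·2 + 8·3) = 27 − 28 = -1.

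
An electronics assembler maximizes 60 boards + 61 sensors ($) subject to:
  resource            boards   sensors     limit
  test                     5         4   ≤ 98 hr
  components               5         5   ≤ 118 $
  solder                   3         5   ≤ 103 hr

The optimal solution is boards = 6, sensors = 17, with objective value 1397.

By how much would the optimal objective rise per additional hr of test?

At the optimum: test uses 98 of 98 (binding); components uses 115 of 118 (slack = 3); solder uses 103 of 103 (binding).
Since components is not tight, its dual is 0.
The binding rows give the dual system: 5·y_test + 3·y_solder = 60 and 4·y_test + 5·y_solder = 61.
This yields shadow prices y_test = 9, y_solder = 5.
Shadow price of test = 9.

9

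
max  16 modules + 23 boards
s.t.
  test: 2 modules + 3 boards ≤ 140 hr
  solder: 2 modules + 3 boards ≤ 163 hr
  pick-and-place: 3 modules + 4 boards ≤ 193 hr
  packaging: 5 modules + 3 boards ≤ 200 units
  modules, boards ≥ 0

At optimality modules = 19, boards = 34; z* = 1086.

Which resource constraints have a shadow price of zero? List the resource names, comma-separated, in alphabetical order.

packaging, solder

test: 140/140 (binding)
solder: 140/163 (slack 23)
pick-and-place: 193/193 (binding)
packaging: 197/200 (slack 3)
By complementary slackness, a constraint with positive slack has shadow price 0 → packaging, solder.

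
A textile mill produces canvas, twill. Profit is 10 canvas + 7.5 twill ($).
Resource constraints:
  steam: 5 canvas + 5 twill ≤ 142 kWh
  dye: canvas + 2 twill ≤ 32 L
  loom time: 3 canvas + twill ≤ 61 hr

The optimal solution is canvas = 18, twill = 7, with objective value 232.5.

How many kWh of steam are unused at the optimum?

17

steam used = 5·18 + 5·7 = 125; slack = 142 − 125 = 17.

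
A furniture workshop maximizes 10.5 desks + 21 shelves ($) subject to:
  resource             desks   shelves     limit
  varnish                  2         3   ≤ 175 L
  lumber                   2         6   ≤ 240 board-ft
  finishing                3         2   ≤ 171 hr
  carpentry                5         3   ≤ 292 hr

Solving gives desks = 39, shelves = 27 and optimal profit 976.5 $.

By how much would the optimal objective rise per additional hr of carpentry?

Check each constraint at x*: varnish 159/175 (slack 16); lumber 240/240 (tight); finishing 171/171 (tight); carpentry 276/292 (slack 16).
By complementary slackness, y = 0 for the non-binding constraints.
The binding rows give the dual system: 2·y_lumber + 3·y_finishing = 10.5 and 6·y_lumber + 2·y_finishing = 21.
Solving: y_lumber = 3, y_finishing = 1.5.
Shadow price of carpentry = 0.

0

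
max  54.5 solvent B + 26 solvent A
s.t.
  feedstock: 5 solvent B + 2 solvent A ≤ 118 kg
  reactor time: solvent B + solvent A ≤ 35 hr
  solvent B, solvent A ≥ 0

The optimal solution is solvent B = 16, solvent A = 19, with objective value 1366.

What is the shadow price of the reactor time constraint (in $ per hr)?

At the optimum: feedstock uses 118 of 118 (binding); reactor time uses 35 of 35 (binding).
From A_Bᵀ y = c: 5·y_feedstock + 1·y_reactor time = 54.5; 2·y_feedstock + 1·y_reactor time = 26.
→ y_feedstock = 9.5 and y_reactor time = 7.
Shadow price of reactor time = 7.

7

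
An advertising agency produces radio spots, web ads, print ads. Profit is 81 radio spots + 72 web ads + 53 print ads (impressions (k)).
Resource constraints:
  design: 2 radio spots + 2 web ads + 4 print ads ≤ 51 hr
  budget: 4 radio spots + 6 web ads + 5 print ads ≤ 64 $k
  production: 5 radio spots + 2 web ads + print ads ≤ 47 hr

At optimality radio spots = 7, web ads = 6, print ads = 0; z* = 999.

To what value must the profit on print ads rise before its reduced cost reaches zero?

Check each constraint at x*: design 26/51 (slack 25); budget 64/64 (tight); production 47/47 (tight).
By complementary slackness, y = 0 for the non-binding constraint.
Dual feasibility on the basic columns requires 4·y_budget + 5·y_production = 81, 6·y_budget + 2·y_production = 72.
→ y_budget = 9 and y_production = 9.
print ads enters the basis when its profit ≥ yᵀa₃ = 9·5 + 9·1 = 54.

54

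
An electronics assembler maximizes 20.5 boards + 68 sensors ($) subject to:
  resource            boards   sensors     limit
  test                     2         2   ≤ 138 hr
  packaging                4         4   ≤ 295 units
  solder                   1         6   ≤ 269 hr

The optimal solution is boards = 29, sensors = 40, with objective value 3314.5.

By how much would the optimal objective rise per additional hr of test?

At the optimum: test uses 138 of 138 (binding); packaging uses 276 of 295 (slack = 19); solder uses 269 of 269 (binding).
Since packaging is not tight, its dual is 0.
From A_Bᵀ y = c: 2·y_test + 1·y_solder = 20.5; 2·y_test + 6·y_solder = 68.
→ y_test = 5.5 and y_solder = 9.5.
Shadow price of test = 5.5.

5.5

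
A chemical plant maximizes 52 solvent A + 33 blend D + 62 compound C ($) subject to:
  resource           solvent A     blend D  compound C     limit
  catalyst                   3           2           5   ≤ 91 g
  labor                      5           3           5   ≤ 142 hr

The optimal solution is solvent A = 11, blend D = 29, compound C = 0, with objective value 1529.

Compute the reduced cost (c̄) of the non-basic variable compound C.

-8

Both catalyst and labor are binding at x*.
Dual feasibility on the basic columns requires 3·y_catalyst + 5·y_labor = 52, 2·y_catalyst + 3·y_labor = 33.
Solving: y_catalyst = 9, y_labor = 5.
Reduced cost of compound C: c₃ − yᵀa₃ = 62 − (9·5 + 5·5) = 62 − 70 = -8.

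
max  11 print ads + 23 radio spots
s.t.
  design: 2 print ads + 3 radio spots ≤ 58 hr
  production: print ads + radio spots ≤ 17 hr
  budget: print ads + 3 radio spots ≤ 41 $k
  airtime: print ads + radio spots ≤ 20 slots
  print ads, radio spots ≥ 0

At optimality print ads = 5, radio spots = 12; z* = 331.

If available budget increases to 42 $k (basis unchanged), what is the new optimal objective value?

Check each constraint at x*: design 46/58 (slack 12); production 17/17 (tight); budget 41/41 (tight); airtime 17/20 (slack 3).
Since design, airtime are not tight, their duals are 0.
Dual feasibility on the basic columns requires 1·y_production + 1·y_budget = 11, 1·y_production + 3·y_budget = 23.
This yields shadow prices y_production = 5, y_budget = 6.
Δz = y_budget·Δb = 6 × (1) = 6, so new z* = 331 + 6 = 337.

337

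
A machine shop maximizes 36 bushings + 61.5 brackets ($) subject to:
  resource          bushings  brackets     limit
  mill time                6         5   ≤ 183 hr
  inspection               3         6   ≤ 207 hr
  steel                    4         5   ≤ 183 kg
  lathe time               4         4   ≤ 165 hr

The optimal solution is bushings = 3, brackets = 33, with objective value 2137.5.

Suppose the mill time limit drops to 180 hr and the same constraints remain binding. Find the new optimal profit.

2133

Binding: mill time and inspection. Non-binding: steel (6 unused), lathe time (21 unused).
Slack constraints have shadow price 0 (complementary slackness).
Dual feasibility on the basic columns requires 6·y_mill time + 3·y_inspection = 36, 5·y_mill time + 6·y_inspection = 61.5.
This yields shadow prices y_mill time = 1.5, y_inspection = 9.
Δz = y_mill time·Δb = 1.5 × (-3) = -4.5, so new z* = 2137.5 − 4.5 = 2133.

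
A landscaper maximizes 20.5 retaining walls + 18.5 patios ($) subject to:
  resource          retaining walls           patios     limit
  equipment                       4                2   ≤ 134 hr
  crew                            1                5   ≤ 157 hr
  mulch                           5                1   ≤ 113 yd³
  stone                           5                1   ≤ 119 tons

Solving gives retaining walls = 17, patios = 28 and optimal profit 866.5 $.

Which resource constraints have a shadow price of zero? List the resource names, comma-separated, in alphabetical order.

equipment: 124/134 (slack 10)
crew: 157/157 (binding)
mulch: 113/113 (binding)
stone: 113/119 (slack 6)
By complementary slackness, a constraint with positive slack has shadow price 0 → equipment, stone.

equipment, stone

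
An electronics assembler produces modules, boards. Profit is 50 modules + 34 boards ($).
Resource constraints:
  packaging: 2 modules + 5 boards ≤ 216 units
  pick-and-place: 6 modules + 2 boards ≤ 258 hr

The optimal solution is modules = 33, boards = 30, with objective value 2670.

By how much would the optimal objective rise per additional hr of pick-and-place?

7

Check each constraint at x*: packaging 216/216 (tight); pick-and-place 258/258 (tight).
The binding rows give the dual system: 2·y_packaging + 6·y_pick-and-place = 50 and 5·y_packaging + 2·y_pick-and-place = 34.
→ y_packaging = 4 and y_pick-and-place = 7.
Shadow price of pick-and-place = 7.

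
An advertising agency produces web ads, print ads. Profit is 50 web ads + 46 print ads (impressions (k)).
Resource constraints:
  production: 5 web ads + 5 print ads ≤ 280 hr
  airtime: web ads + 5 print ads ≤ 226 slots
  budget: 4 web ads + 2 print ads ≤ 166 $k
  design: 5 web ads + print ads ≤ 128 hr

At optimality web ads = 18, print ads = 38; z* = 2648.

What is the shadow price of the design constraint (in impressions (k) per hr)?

1

Check each constraint at x*: production 280/280 (tight); airtime 208/226 (slack 18); budget 148/166 (slack 18); design 128/128 (tight).
By complementary slackness, y = 0 for the non-binding constraints.
Dual feasibility on the basic columns requires 5·y_production + 5·y_design = 50, 5·y_production + 1·y_design = 46.
Solving: y_production = 9, y_design = 1.
Shadow price of design = 1.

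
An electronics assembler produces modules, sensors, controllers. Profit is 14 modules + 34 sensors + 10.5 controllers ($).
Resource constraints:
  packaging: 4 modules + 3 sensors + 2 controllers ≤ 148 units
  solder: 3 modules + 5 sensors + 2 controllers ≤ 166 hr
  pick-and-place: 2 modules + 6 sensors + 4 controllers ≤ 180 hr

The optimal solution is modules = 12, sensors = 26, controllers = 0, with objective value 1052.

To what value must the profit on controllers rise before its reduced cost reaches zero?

20

At the optimum: packaging uses 126 of 148 (slack = 22); solder uses 166 of 166 (binding); pick-and-place uses 180 of 180 (binding).
Since packaging is not tight, its dual is 0.
From A_Bᵀ y = c: 3·y_solder + 2·y_pick-and-place = 14; 5·y_solder + 6·y_pick-and-place = 34.
Solving: y_solder = 2, y_pick-and-place = 4.
controllers enters the basis when its profit ≥ yᵀa₃ = 2·2 + 4·4 = 20.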